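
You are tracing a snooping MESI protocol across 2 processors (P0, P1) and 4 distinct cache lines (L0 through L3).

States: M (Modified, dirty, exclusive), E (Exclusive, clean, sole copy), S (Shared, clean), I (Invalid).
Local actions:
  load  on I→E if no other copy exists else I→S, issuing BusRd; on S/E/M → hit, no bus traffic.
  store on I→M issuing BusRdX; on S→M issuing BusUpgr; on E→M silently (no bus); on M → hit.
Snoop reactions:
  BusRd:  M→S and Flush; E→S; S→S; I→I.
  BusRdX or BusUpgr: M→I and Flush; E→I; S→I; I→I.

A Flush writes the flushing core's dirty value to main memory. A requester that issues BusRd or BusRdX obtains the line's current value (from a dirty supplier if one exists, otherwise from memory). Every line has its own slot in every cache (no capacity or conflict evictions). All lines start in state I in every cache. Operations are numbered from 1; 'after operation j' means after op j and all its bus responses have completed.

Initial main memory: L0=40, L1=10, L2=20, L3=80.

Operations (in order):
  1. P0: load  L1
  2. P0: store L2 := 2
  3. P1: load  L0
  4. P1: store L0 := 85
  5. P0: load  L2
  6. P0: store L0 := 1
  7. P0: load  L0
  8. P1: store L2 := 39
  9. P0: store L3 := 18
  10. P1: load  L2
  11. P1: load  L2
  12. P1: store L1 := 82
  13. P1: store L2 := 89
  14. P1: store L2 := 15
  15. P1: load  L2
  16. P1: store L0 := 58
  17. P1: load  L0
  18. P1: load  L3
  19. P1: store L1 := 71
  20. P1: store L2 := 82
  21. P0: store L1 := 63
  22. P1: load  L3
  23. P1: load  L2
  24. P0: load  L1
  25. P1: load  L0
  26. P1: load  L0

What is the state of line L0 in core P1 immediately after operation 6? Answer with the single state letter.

state = I

[1] P0: load  L1 | P0:E(10), P1:I | bus: BusRd
[2] P0: store L2 := 2 | P0:M(2), P1:I | bus: BusRdX
[3] P1: load  L0 | P0:I, P1:E(40) | bus: BusRd
[4] P1: store L0 := 85 | P0:I, P1:M(85) | bus: none
[5] P0: load  L2 | P0:M(2), P1:I | bus: none
[6] P0: store L0 := 1 | P0:M(1), P1:I | bus: BusRdX,Flush
[7] P0: load  L0 | P0:M(1), P1:I | bus: none
[8] P1: store L2 := 39 | P0:I, P1:M(39) | bus: BusRdX,Flush
[9] P0: store L3 := 18 | P0:M(18), P1:I | bus: BusRdX
[10] P1: load  L2 | P0:I, P1:M(39) | bus: none
[11] P1: load  L2 | P0:I, P1:M(39) | bus: none
[12] P1: store L1 := 82 | P0:I, P1:M(82) | bus: BusRdX
[13] P1: store L2 := 89 | P0:I, P1:M(89) | bus: none
[14] P1: store L2 := 15 | P0:I, P1:M(15) | bus: none
[15] P1: load  L2 | P0:I, P1:M(15) | bus: none
[16] P1: store L0 := 58 | P0:I, P1:M(58) | bus: BusRdX,Flush
[17] P1: load  L0 | P0:I, P1:M(58) | bus: none
[18] P1: load  L3 | P0:S(18), P1:S(18) | bus: BusRd,Flush
[19] P1: store L1 := 71 | P0:I, P1:M(71) | bus: none
[20] P1: store L2 := 82 | P0:I, P1:M(82) | bus: none
[21] P0: store L1 := 63 | P0:M(63), P1:I | bus: BusRdX,Flush
[22] P1: load  L3 | P0:S(18), P1:S(18) | bus: none
[23] P1: load  L2 | P0:I, P1:M(82) | bus: none
[24] P0: load  L1 | P0:M(63), P1:I | bus: none
[25] P1: load  L0 | P0:I, P1:M(58) | bus: none
[26] P1: load  L0 | P0:I, P1:M(58) | bus: none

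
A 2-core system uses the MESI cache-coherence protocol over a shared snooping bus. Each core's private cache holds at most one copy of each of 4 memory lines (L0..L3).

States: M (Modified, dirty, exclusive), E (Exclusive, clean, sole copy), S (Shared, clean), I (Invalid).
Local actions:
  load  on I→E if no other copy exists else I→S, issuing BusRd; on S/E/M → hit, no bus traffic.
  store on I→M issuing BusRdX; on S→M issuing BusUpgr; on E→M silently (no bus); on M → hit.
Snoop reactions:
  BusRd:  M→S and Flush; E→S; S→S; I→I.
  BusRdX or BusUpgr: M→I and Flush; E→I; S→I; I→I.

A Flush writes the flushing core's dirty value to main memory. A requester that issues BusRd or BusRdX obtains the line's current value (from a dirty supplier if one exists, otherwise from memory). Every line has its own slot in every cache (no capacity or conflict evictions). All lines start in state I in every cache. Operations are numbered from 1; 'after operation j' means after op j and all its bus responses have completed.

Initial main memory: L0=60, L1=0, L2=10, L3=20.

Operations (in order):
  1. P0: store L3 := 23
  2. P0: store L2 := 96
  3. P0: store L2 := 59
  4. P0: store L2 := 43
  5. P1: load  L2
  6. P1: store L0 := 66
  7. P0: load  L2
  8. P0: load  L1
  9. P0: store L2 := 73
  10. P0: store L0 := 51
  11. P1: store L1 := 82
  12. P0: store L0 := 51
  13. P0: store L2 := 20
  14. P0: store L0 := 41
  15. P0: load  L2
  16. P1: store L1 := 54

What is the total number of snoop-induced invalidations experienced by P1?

invalidations = 2

[1] P0: store L3 := 23 | P0:M(23), P1:I | bus: BusRdX
[2] P0: store L2 := 96 | P0:M(96), P1:I | bus: BusRdX
[3] P0: store L2 := 59 | P0:M(59), P1:I | bus: none
[4] P0: store L2 := 43 | P0:M(43), P1:I | bus: none
[5] P1: load  L2 | P0:S(43), P1:S(43) | bus: BusRd,Flush
[6] P1: store L0 := 66 | P0:I, P1:M(66) | bus: BusRdX
[7] P0: load  L2 | P0:S(43), P1:S(43) | bus: none
[8] P0: load  L1 | P0:E(0), P1:I | bus: BusRd
[9] P0: store L2 := 73 | P0:M(73), P1:I | bus: BusUpgr
[10] P0: store L0 := 51 | P0:M(51), P1:I | bus: BusRdX,Flush
[11] P1: store L1 := 82 | P0:I, P1:M(82) | bus: BusRdX
[12] P0: store L0 := 51 | P0:M(51), P1:I | bus: none
[13] P0: store L2 := 20 | P0:M(20), P1:I | bus: none
[14] P0: store L0 := 41 | P0:M(41), P1:I | bus: none
[15] P0: load  L2 | P0:M(20), P1:I | bus: none
[16] P1: store L1 := 54 | P0:I, P1:M(54) | bus: none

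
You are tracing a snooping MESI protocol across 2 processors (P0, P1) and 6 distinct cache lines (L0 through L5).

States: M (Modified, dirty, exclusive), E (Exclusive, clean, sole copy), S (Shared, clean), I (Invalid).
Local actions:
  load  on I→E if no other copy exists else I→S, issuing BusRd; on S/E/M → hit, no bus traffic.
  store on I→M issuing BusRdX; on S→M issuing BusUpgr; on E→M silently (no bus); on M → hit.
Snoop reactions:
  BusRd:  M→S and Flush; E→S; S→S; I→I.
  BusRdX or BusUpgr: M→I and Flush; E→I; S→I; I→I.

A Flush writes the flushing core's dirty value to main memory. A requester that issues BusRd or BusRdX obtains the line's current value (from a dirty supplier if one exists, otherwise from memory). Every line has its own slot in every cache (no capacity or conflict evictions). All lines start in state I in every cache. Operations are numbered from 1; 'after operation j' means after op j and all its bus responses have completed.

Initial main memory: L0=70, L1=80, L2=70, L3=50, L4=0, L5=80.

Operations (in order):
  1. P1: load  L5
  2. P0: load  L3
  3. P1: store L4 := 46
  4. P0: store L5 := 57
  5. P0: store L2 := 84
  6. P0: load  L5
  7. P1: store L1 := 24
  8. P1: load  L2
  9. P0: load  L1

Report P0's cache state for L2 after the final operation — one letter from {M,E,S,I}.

state = S

step 1: P1: load  L5  ⟶  IE  (L5)  txn=BusRd  M[L5]=80
step 2: P0: load  L3  ⟶  EI  (L3)  txn=BusRd  M[L3]=50
step 3: P1: store L4 := 46  ⟶  IM  (L4)  txn=BusRdX  M[L4]=0
step 4: P0: store L5 := 57  ⟶  MI  (L5)  txn=BusRdX  M[L5]=80
step 5: P0: store L2 := 84  ⟶  MI  (L2)  txn=BusRdX  M[L2]=70
step 6: P0: load  L5  ⟶  MI  (L5)  txn=∅  M[L5]=80
step 7: P1: store L1 := 24  ⟶  IM  (L1)  txn=BusRdX  M[L1]=80
step 8: P1: load  L2  ⟶  SS  (L2)  txn=BusRd+Flush  M[L2]=84
step 9: P0: load  L1  ⟶  SS  (L1)  txn=BusRd+Flush  M[L1]=24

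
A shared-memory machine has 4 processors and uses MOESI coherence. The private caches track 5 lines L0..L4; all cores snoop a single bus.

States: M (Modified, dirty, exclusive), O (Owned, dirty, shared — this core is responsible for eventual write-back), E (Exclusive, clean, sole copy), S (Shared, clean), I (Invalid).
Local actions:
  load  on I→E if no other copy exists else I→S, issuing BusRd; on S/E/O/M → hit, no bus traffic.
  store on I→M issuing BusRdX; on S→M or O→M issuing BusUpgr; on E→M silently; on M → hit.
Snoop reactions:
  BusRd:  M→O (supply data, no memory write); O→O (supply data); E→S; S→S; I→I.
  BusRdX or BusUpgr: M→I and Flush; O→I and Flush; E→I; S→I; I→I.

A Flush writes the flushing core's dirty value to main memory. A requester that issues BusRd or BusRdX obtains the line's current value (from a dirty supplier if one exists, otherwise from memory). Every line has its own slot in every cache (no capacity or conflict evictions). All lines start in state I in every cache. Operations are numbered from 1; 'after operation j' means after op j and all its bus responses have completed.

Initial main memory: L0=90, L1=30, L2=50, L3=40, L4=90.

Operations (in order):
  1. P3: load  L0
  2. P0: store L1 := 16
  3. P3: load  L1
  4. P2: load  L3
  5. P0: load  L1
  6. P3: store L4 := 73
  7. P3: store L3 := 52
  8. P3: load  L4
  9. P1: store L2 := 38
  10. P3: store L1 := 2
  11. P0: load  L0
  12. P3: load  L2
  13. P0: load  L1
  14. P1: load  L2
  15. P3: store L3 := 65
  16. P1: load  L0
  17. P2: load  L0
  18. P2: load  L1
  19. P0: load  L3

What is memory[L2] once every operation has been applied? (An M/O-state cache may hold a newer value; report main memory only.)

memory[L2] = 50

step 1: P3: load  L0  ⟶  IIIE  (L0)  txn=BusRd  M[L0]=90
step 2: P0: store L1 := 16  ⟶  MIII  (L1)  txn=BusRdX  M[L1]=30
step 3: P3: load  L1  ⟶  OIIS  (L1)  txn=BusRd  M[L1]=30
step 4: P2: load  L3  ⟶  IIEI  (L3)  txn=BusRd  M[L3]=40
step 5: P0: load  L1  ⟶  OIIS  (L1)  txn=∅  M[L1]=30
step 6: P3: store L4 := 73  ⟶  IIIM  (L4)  txn=BusRdX  M[L4]=90
step 7: P3: store L3 := 52  ⟶  IIIM  (L3)  txn=BusRdX  M[L3]=40
step 8: P3: load  L4  ⟶  IIIM  (L4)  txn=∅  M[L4]=90
step 9: P1: store L2 := 38  ⟶  IMII  (L2)  txn=BusRdX  M[L2]=50
step 10: P3: store L1 := 2  ⟶  IIIM  (L1)  txn=BusUpgr+Flush  M[L1]=16
step 11: P0: load  L0  ⟶  SIIS  (L0)  txn=BusRd  M[L0]=90
step 12: P3: load  L2  ⟶  IOIS  (L2)  txn=BusRd  M[L2]=50
step 13: P0: load  L1  ⟶  SIIO  (L1)  txn=BusRd  M[L1]=16
step 14: P1: load  L2  ⟶  IOIS  (L2)  txn=∅  M[L2]=50
step 15: P3: store L3 := 65  ⟶  IIIM  (L3)  txn=∅  M[L3]=40
step 16: P1: load  L0  ⟶  SSIS  (L0)  txn=BusRd  M[L0]=90
step 17: P2: load  L0  ⟶  SSSS  (L0)  txn=BusRd  M[L0]=90
step 18: P2: load  L1  ⟶  SISO  (L1)  txn=BusRd  M[L1]=16
step 19: P0: load  L3  ⟶  SIIO  (L3)  txn=BusRd  M[L3]=40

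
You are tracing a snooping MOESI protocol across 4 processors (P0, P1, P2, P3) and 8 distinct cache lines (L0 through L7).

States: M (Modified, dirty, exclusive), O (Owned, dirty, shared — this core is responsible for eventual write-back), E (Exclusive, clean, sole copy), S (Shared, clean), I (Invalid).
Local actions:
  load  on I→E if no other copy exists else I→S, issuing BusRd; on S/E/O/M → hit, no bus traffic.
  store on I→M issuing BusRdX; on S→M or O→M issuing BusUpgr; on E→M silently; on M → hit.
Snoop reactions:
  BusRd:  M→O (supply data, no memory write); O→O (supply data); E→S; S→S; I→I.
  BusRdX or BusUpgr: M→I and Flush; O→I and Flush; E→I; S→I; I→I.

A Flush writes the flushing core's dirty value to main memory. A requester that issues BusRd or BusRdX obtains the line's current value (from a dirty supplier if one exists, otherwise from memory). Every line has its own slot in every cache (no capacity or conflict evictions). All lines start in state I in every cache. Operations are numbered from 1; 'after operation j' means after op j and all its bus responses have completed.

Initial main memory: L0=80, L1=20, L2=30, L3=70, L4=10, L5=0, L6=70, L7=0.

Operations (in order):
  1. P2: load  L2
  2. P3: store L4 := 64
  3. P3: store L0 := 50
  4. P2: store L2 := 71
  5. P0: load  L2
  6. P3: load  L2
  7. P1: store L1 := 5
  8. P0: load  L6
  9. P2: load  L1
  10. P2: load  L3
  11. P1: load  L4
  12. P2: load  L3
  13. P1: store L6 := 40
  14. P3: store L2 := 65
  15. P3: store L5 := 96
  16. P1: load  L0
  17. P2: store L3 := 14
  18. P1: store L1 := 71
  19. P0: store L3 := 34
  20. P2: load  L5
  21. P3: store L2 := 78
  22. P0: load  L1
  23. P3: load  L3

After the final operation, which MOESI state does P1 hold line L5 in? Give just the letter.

state = I

1. P2: load  L2  bus=[BusRd]  L2: P0=I P1=I P2=E P3=I  mem[L2]=30
2. P3: store L4 := 64  bus=[BusRdX]  L4: P0=I P1=I P2=I P3=M  mem[L4]=10
3. P3: store L0 := 50  bus=[BusRdX]  L0: P0=I P1=I P2=I P3=M  mem[L0]=80
4. P2: store L2 := 71  bus=[-]  L2: P0=I P1=I P2=M P3=I  mem[L2]=30
5. P0: load  L2  bus=[BusRd]  L2: P0=S P1=I P2=O P3=I  mem[L2]=30
6. P3: load  L2  bus=[BusRd]  L2: P0=S P1=I P2=O P3=S  mem[L2]=30
7. P1: store L1 := 5  bus=[BusRdX]  L1: P0=I P1=M P2=I P3=I  mem[L1]=20
8. P0: load  L6  bus=[BusRd]  L6: P0=E P1=I P2=I P3=I  mem[L6]=70
9. P2: load  L1  bus=[BusRd]  L1: P0=I P1=O P2=S P3=I  mem[L1]=20
10. P2: load  L3  bus=[BusRd]  L3: P0=I P1=I P2=E P3=I  mem[L3]=70
11. P1: load  L4  bus=[BusRd]  L4: P0=I P1=S P2=I P3=O  mem[L4]=10
12. P2: load  L3  bus=[-]  L3: P0=I P1=I P2=E P3=I  mem[L3]=70
13. P1: store L6 := 40  bus=[BusRdX]  L6: P0=I P1=M P2=I P3=I  mem[L6]=70
14. P3: store L2 := 65  bus=[BusUpgr,Flush]  L2: P0=I P1=I P2=I P3=M  mem[L2]=71
15. P3: store L5 := 96  bus=[BusRdX]  L5: P0=I P1=I P2=I P3=M  mem[L5]=0
16. P1: load  L0  bus=[BusRd]  L0: P0=I P1=S P2=I P3=O  mem[L0]=80
17. P2: store L3 := 14  bus=[-]  L3: P0=I P1=I P2=M P3=I  mem[L3]=70
18. P1: store L1 := 71  bus=[BusUpgr]  L1: P0=I P1=M P2=I P3=I  mem[L1]=20
19. P0: store L3 := 34  bus=[BusRdX,Flush]  L3: P0=M P1=I P2=I P3=I  mem[L3]=14
20. P2: load  L5  bus=[BusRd]  L5: P0=I P1=I P2=S P3=O  mem[L5]=0
21. P3: store L2 := 78  bus=[-]  L2: P0=I P1=I P2=I P3=M  mem[L2]=71
22. P0: load  L1  bus=[BusRd]  L1: P0=S P1=O P2=I P3=I  mem[L1]=20
23. P3: load  L3  bus=[BusRd]  L3: P0=O P1=I P2=I P3=S  mem[L3]=14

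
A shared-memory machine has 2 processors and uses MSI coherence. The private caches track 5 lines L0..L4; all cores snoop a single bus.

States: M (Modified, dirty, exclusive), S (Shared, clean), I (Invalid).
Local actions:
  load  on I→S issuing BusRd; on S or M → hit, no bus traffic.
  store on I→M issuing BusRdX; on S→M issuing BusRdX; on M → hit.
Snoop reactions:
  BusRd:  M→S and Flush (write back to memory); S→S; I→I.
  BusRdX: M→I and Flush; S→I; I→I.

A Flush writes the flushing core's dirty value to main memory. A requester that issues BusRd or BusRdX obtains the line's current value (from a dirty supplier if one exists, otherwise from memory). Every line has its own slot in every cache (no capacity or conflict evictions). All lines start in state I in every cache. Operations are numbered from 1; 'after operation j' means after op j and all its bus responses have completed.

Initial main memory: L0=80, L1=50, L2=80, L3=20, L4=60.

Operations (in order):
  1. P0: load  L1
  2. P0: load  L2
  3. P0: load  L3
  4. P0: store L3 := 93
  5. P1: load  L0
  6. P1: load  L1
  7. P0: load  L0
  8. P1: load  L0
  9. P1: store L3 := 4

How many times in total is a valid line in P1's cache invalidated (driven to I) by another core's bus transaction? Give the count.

invalidations = 0

  op1 P0: load  L1 → S/I on L1; bus BusRd; mem=50
  op2 P0: load  L2 → S/I on L2; bus BusRd; mem=80
  op3 P0: load  L3 → S/I on L3; bus BusRd; mem=20
  op4 P0: store L3 := 93 → M/I on L3; bus BusRdX; mem=20
  op5 P1: load  L0 → I/S on L0; bus BusRd; mem=80
  op6 P1: load  L1 → S/S on L1; bus BusRd; mem=50
  op7 P0: load  L0 → S/S on L0; bus BusRd; mem=80
  op8 P1: load  L0 → S/S on L0; bus (none); mem=80
  op9 P1: store L3 := 4 → I/M on L3; bus BusRdX Flush; mem=93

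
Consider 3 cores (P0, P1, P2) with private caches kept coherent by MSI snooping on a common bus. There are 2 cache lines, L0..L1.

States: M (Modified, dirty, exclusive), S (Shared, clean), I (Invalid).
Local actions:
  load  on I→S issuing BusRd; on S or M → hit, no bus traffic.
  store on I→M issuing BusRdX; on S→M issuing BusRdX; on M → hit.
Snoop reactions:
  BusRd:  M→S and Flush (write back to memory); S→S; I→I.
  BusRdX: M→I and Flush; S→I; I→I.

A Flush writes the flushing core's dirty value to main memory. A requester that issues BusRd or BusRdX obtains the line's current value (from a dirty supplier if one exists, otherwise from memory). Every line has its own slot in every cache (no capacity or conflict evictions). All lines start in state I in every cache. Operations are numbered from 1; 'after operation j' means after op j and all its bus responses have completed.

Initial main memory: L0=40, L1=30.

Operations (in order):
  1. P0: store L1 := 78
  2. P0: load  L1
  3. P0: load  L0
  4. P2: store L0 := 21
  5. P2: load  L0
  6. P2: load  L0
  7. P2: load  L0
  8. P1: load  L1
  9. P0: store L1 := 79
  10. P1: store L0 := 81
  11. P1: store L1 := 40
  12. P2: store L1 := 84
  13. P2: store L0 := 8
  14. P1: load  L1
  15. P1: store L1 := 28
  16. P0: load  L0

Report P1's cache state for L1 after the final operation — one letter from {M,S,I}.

state = M

[1] P0: store L1 := 78 | P0:M(78), P1:I, P2:I | bus: BusRdX
[2] P0: load  L1 | P0:M(78), P1:I, P2:I | bus: none
[3] P0: load  L0 | P0:S(40), P1:I, P2:I | bus: BusRd
[4] P2: store L0 := 21 | P0:I, P1:I, P2:M(21) | bus: BusRdX
[5] P2: load  L0 | P0:I, P1:I, P2:M(21) | bus: none
[6] P2: load  L0 | P0:I, P1:I, P2:M(21) | bus: none
[7] P2: load  L0 | P0:I, P1:I, P2:M(21) | bus: none
[8] P1: load  L1 | P0:S(78), P1:S(78), P2:I | bus: BusRd,Flush
[9] P0: store L1 := 79 | P0:M(79), P1:I, P2:I | bus: BusRdX
[10] P1: store L0 := 81 | P0:I, P1:M(81), P2:I | bus: BusRdX,Flush
[11] P1: store L1 := 40 | P0:I, P1:M(40), P2:I | bus: BusRdX,Flush
[12] P2: store L1 := 84 | P0:I, P1:I, P2:M(84) | bus: BusRdX,Flush
[13] P2: store L0 := 8 | P0:I, P1:I, P2:M(8) | bus: BusRdX,Flush
[14] P1: load  L1 | P0:I, P1:S(84), P2:S(84) | bus: BusRd,Flush
[15] P1: store L1 := 28 | P0:I, P1:M(28), P2:I | bus: BusRdX
[16] P0: load  L0 | P0:S(8), P1:I, P2:S(8) | bus: BusRd,Flush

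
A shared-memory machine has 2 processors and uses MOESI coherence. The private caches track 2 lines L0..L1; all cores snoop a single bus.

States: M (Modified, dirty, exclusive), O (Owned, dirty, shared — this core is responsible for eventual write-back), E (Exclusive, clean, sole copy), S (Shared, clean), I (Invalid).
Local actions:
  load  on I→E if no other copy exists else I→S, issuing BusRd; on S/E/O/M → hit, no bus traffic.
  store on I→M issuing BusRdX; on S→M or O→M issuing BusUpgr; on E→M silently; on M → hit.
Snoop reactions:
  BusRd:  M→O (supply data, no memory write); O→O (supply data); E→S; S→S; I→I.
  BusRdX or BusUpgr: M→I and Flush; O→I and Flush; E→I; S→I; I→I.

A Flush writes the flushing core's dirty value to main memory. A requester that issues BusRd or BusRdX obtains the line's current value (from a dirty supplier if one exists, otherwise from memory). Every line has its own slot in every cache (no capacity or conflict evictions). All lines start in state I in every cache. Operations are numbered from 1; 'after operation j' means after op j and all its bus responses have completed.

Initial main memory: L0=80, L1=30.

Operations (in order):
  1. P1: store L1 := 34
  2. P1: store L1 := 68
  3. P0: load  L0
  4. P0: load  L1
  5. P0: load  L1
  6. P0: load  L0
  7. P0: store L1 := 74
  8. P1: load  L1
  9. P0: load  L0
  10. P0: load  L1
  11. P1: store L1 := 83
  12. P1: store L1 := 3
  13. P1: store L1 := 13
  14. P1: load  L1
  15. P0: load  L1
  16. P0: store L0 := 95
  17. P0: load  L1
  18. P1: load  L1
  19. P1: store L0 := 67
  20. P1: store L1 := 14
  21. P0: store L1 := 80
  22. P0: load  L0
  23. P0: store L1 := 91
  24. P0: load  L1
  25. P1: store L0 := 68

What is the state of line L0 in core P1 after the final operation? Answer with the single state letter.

state = M

1. P1: store L1 := 34  bus=[BusRdX]  L1: P0=I P1=M  mem[L1]=30
2. P1: store L1 := 68  bus=[-]  L1: P0=I P1=M  mem[L1]=30
3. P0: load  L0  bus=[BusRd]  L0: P0=E P1=I  mem[L0]=80
4. P0: load  L1  bus=[BusRd]  L1: P0=S P1=O  mem[L1]=30
5. P0: load  L1  bus=[-]  L1: P0=S P1=O  mem[L1]=30
6. P0: load  L0  bus=[-]  L0: P0=E P1=I  mem[L0]=80
7. P0: store L1 := 74  bus=[BusUpgr,Flush]  L1: P0=M P1=I  mem[L1]=68
8. P1: load  L1  bus=[BusRd]  L1: P0=O P1=S  mem[L1]=68
9. P0: load  L0  bus=[-]  L0: P0=E P1=I  mem[L0]=80
10. P0: load  L1  bus=[-]  L1: P0=O P1=S  mem[L1]=68
11. P1: store L1 := 83  bus=[BusUpgr,Flush]  L1: P0=I P1=M  mem[L1]=74
12. P1: store L1 := 3  bus=[-]  L1: P0=I P1=M  mem[L1]=74
13. P1: store L1 := 13  bus=[-]  L1: P0=I P1=M  mem[L1]=74
14. P1: load  L1  bus=[-]  L1: P0=I P1=M  mem[L1]=74
15. P0: load  L1  bus=[BusRd]  L1: P0=S P1=O  mem[L1]=74
16. P0: store L0 := 95  bus=[-]  L0: P0=M P1=I  mem[L0]=80
17. P0: load  L1  bus=[-]  L1: P0=S P1=O  mem[L1]=74
18. P1: load  L1  bus=[-]  L1: P0=S P1=O  mem[L1]=74
19. P1: store L0 := 67  bus=[BusRdX,Flush]  L0: P0=I P1=M  mem[L0]=95
20. P1: store L1 := 14  bus=[BusUpgr]  L1: P0=I P1=M  mem[L1]=74
21. P0: store L1 := 80  bus=[BusRdX,Flush]  L1: P0=M P1=I  mem[L1]=14
22. P0: load  L0  bus=[BusRd]  L0: P0=S P1=O  mem[L0]=95
23. P0: store L1 := 91  bus=[-]  L1: P0=M P1=I  mem[L1]=14
24. P0: load  L1  bus=[-]  L1: P0=M P1=I  mem[L1]=14
25. P1: store L0 := 68  bus=[BusUpgr]  L0: P0=I P1=M  mem[L0]=95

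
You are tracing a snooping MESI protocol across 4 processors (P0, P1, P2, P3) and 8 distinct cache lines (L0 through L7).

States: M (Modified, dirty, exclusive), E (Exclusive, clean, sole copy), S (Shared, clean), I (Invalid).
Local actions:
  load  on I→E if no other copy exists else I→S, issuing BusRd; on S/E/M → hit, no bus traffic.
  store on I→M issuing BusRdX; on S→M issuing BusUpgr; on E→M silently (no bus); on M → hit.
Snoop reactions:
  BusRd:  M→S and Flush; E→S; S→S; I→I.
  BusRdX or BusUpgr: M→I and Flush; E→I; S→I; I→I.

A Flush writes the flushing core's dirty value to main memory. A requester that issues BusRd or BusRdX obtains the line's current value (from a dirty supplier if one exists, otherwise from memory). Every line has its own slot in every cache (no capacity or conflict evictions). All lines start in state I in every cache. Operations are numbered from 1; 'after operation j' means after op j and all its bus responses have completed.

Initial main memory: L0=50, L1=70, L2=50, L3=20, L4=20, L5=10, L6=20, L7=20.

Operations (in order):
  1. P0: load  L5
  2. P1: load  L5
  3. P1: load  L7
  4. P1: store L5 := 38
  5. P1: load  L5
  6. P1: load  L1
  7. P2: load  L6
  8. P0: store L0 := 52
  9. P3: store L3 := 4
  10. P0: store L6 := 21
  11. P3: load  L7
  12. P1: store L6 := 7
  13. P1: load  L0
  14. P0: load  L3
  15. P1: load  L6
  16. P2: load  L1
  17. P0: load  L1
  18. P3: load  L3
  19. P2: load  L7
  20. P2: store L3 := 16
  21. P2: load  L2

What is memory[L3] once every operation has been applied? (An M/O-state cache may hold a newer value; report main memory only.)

[1] P0: load  L5 | P0:E(10), P1:I, P2:I, P3:I | bus: BusRd
[2] P1: load  L5 | P0:S(10), P1:S(10), P2:I, P3:I | bus: BusRd
[3] P1: load  L7 | P0:I, P1:E(20), P2:I, P3:I | bus: BusRd
[4] P1: store L5 := 38 | P0:I, P1:M(38), P2:I, P3:I | bus: BusUpgr
[5] P1: load  L5 | P0:I, P1:M(38), P2:I, P3:I | bus: none
[6] P1: load  L1 | P0:I, P1:E(70), P2:I, P3:I | bus: BusRd
[7] P2: load  L6 | P0:I, P1:I, P2:E(20), P3:I | bus: BusRd
[8] P0: store L0 := 52 | P0:M(52), P1:I, P2:I, P3:I | bus: BusRdX
[9] P3: store L3 := 4 | P0:I, P1:I, P2:I, P3:M(4) | bus: BusRdX
[10] P0: store L6 := 21 | P0:M(21), P1:I, P2:I, P3:I | bus: BusRdX
[11] P3: load  L7 | P0:I, P1:S(20), P2:I, P3:S(20) | bus: BusRd
[12] P1: store L6 := 7 | P0:I, P1:M(7), P2:I, P3:I | bus: BusRdX,Flush
[13] P1: load  L0 | P0:S(52), P1:S(52), P2:I, P3:I | bus: BusRd,Flush
[14] P0: load  L3 | P0:S(4), P1:I, P2:I, P3:S(4) | bus: BusRd,Flush
[15] P1: load  L6 | P0:I, P1:M(7), P2:I, P3:I | bus: none
[16] P2: load  L1 | P0:I, P1:S(70), P2:S(70), P3:I | bus: BusRd
[17] P0: load  L1 | P0:S(70), P1:S(70), P2:S(70), P3:I | bus: BusRd
[18] P3: load  L3 | P0:S(4), P1:I, P2:I, P3:S(4) | bus: none
[19] P2: load  L7 | P0:I, P1:S(20), P2:S(20), P3:S(20) | bus: BusRd
[20] P2: store L3 := 16 | P0:I, P1:I, P2:M(16), P3:I | bus: BusRdX
[21] P2: load  L2 | P0:I, P1:I, P2:E(50), P3:I | bus: BusRd

memory[L3] = 4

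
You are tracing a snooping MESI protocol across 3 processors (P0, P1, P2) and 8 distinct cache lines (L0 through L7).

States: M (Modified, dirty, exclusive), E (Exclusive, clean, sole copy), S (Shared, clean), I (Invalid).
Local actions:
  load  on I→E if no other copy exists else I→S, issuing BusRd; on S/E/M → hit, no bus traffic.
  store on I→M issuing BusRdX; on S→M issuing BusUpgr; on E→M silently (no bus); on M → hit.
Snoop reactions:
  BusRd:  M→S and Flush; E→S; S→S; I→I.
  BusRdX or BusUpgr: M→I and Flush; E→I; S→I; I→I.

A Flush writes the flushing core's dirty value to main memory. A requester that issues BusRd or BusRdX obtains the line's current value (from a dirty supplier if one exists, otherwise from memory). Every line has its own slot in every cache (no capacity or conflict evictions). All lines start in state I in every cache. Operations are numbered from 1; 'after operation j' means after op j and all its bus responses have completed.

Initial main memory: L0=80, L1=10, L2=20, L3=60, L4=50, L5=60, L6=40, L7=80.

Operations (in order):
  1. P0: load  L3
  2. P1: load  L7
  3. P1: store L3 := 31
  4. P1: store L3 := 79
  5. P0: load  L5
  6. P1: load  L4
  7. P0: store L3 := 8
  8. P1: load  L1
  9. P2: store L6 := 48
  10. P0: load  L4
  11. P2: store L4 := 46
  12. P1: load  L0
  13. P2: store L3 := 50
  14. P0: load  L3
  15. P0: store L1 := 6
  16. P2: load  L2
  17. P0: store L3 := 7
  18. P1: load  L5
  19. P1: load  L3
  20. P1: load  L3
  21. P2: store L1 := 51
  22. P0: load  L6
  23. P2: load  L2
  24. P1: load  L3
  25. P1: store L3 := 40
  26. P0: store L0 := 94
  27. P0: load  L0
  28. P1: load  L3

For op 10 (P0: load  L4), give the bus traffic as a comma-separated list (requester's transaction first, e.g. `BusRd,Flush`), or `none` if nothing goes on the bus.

[1] P0: load  L3 | P0:E(60), P1:I, P2:I | bus: BusRd
[2] P1: load  L7 | P0:I, P1:E(80), P2:I | bus: BusRd
[3] P1: store L3 := 31 | P0:I, P1:M(31), P2:I | bus: BusRdX
[4] P1: store L3 := 79 | P0:I, P1:M(79), P2:I | bus: none
[5] P0: load  L5 | P0:E(60), P1:I, P2:I | bus: BusRd
[6] P1: load  L4 | P0:I, P1:E(50), P2:I | bus: BusRd
[7] P0: store L3 := 8 | P0:M(8), P1:I, P2:I | bus: BusRdX,Flush
[8] P1: load  L1 | P0:I, P1:E(10), P2:I | bus: BusRd
[9] P2: store L6 := 48 | P0:I, P1:I, P2:M(48) | bus: BusRdX
[10] P0: load  L4 | P0:S(50), P1:S(50), P2:I | bus: BusRd
[11] P2: store L4 := 46 | P0:I, P1:I, P2:M(46) | bus: BusRdX
[12] P1: load  L0 | P0:I, P1:E(80), P2:I | bus: BusRd
[13] P2: store L3 := 50 | P0:I, P1:I, P2:M(50) | bus: BusRdX,Flush
[14] P0: load  L3 | P0:S(50), P1:I, P2:S(50) | bus: BusRd,Flush
[15] P0: store L1 := 6 | P0:M(6), P1:I, P2:I | bus: BusRdX
[16] P2: load  L2 | P0:I, P1:I, P2:E(20) | bus: BusRd
[17] P0: store L3 := 7 | P0:M(7), P1:I, P2:I | bus: BusUpgr
[18] P1: load  L5 | P0:S(60), P1:S(60), P2:I | bus: BusRd
[19] P1: load  L3 | P0:S(7), P1:S(7), P2:I | bus: BusRd,Flush
[20] P1: load  L3 | P0:S(7), P1:S(7), P2:I | bus: none
[21] P2: store L1 := 51 | P0:I, P1:I, P2:M(51) | bus: BusRdX,Flush
[22] P0: load  L6 | P0:S(48), P1:I, P2:S(48) | bus: BusRd,Flush
[23] P2: load  L2 | P0:I, P1:I, P2:E(20) | bus: none
[24] P1: load  L3 | P0:S(7), P1:S(7), P2:I | bus: none
[25] P1: store L3 := 40 | P0:I, P1:M(40), P2:I | bus: BusUpgr
[26] P0: store L0 := 94 | P0:M(94), P1:I, P2:I | bus: BusRdX
[27] P0: load  L0 | P0:M(94), P1:I, P2:I | bus: none
[28] P1: load  L3 | P0:I, P1:M(40), P2:I | bus: none

bus = BusRd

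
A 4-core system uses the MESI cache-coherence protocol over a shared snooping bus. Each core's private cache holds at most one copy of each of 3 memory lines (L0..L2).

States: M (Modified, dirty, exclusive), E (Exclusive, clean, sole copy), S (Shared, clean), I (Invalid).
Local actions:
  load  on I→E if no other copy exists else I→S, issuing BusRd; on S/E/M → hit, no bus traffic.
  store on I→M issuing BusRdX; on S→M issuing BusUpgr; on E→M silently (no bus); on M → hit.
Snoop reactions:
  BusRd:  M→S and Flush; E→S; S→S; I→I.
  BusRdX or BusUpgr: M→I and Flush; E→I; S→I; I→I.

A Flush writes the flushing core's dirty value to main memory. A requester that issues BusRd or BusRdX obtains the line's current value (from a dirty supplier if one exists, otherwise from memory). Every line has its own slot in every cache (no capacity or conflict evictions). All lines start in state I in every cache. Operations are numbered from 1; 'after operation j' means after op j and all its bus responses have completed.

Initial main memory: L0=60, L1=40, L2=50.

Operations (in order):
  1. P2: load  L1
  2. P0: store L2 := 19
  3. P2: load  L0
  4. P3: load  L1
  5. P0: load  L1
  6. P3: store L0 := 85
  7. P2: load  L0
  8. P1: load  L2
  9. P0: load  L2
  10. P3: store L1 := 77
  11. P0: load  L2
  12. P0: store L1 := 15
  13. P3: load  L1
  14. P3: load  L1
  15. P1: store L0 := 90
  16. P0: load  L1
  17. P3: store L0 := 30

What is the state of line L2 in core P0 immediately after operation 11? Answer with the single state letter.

step 1: P2: load  L1  ⟶  IIEI  (L1)  txn=BusRd  M[L1]=40
step 2: P0: store L2 := 19  ⟶  MIII  (L2)  txn=BusRdX  M[L2]=50
step 3: P2: load  L0  ⟶  IIEI  (L0)  txn=BusRd  M[L0]=60
step 4: P3: load  L1  ⟶  IISS  (L1)  txn=BusRd  M[L1]=40
step 5: P0: load  L1  ⟶  SISS  (L1)  txn=BusRd  M[L1]=40
step 6: P3: store L0 := 85  ⟶  IIIM  (L0)  txn=BusRdX  M[L0]=60
step 7: P2: load  L0  ⟶  IISS  (L0)  txn=BusRd+Flush  M[L0]=85
step 8: P1: load  L2  ⟶  SSII  (L2)  txn=BusRd+Flush  M[L2]=19
step 9: P0: load  L2  ⟶  SSII  (L2)  txn=∅  M[L2]=19
step 10: P3: store L1 := 77  ⟶  IIIM  (L1)  txn=BusUpgr  M[L1]=40
step 11: P0: load  L2  ⟶  SSII  (L2)  txn=∅  M[L2]=19
step 12: P0: store L1 := 15  ⟶  MIII  (L1)  txn=BusRdX+Flush  M[L1]=77
step 13: P3: load  L1  ⟶  SIIS  (L1)  txn=BusRd+Flush  M[L1]=15
step 14: P3: load  L1  ⟶  SIIS  (L1)  txn=∅  M[L1]=15
step 15: P1: store L0 := 90  ⟶  IMII  (L0)  txn=BusRdX  M[L0]=85
step 16: P0: load  L1  ⟶  SIIS  (L1)  txn=∅  M[L1]=15
step 17: P3: store L0 := 30  ⟶  IIIM  (L0)  txn=BusRdX+Flush  M[L0]=90

state = S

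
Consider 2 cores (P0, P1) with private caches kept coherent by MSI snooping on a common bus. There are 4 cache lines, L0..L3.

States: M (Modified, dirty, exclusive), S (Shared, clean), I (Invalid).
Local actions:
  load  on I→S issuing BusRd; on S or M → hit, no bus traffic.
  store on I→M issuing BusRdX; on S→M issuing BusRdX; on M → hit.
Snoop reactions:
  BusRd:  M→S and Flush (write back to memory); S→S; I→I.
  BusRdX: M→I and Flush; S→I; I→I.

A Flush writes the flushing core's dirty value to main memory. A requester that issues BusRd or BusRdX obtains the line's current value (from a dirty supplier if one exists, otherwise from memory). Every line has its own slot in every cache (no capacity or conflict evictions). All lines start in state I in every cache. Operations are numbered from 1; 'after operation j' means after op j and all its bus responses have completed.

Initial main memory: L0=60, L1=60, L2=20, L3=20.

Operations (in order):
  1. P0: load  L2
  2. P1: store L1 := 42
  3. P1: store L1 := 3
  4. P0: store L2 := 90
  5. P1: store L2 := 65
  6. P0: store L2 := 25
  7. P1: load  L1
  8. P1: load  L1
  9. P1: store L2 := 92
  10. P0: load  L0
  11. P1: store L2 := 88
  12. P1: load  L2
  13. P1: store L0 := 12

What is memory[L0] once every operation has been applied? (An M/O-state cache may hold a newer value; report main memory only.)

step 1: P0: load  L2  ⟶  SI  (L2)  txn=BusRd  M[L2]=20
step 2: P1: store L1 := 42  ⟶  IM  (L1)  txn=BusRdX  M[L1]=60
step 3: P1: store L1 := 3  ⟶  IM  (L1)  txn=∅  M[L1]=60
step 4: P0: store L2 := 90  ⟶  MI  (L2)  txn=BusRdX  M[L2]=20
step 5: P1: store L2 := 65  ⟶  IM  (L2)  txn=BusRdX+Flush  M[L2]=90
step 6: P0: store L2 := 25  ⟶  MI  (L2)  txn=BusRdX+Flush  M[L2]=65
step 7: P1: load  L1  ⟶  IM  (L1)  txn=∅  M[L1]=60
step 8: P1: load  L1  ⟶  IM  (L1)  txn=∅  M[L1]=60
step 9: P1: store L2 := 92  ⟶  IM  (L2)  txn=BusRdX+Flush  M[L2]=25
step 10: P0: load  L0  ⟶  SI  (L0)  txn=BusRd  M[L0]=60
step 11: P1: store L2 := 88  ⟶  IM  (L2)  txn=∅  M[L2]=25
step 12: P1: load  L2  ⟶  IM  (L2)  txn=∅  M[L2]=25
step 13: P1: store L0 := 12  ⟶  IM  (L0)  txn=BusRdX  M[L0]=60

memory[L0] = 60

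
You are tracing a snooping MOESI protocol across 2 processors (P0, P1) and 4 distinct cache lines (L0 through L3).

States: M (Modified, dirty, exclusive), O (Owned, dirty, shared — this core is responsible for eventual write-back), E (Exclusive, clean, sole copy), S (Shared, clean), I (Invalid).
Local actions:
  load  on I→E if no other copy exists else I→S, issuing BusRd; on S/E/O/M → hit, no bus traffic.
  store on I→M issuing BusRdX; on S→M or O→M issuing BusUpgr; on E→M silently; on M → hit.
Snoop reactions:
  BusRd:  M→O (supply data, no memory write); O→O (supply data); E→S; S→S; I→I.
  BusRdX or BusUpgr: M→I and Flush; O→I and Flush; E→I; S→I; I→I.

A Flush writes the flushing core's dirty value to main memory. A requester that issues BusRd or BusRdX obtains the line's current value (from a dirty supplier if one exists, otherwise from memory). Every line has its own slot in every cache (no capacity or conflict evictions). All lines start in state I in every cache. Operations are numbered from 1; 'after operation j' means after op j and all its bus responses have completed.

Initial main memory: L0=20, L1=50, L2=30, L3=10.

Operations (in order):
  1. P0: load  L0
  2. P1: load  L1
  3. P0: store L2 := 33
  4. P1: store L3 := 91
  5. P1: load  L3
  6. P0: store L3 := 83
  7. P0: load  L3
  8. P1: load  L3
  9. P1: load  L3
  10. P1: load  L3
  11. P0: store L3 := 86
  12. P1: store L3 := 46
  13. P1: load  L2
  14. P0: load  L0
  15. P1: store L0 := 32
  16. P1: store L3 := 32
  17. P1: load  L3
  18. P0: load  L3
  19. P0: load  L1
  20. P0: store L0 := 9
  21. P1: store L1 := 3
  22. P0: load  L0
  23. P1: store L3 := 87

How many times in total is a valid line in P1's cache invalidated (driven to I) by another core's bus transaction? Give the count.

invalidations = 3

[1] P0: load  L0 | P0:E(20), P1:I | bus: BusRd
[2] P1: load  L1 | P0:I, P1:E(50) | bus: BusRd
[3] P0: store L2 := 33 | P0:M(33), P1:I | bus: BusRdX
[4] P1: store L3 := 91 | P0:I, P1:M(91) | bus: BusRdX
[5] P1: load  L3 | P0:I, P1:M(91) | bus: none
[6] P0: store L3 := 83 | P0:M(83), P1:I | bus: BusRdX,Flush
[7] P0: load  L3 | P0:M(83), P1:I | bus: none
[8] P1: load  L3 | P0:O(83), P1:S(83) | bus: BusRd
[9] P1: load  L3 | P0:O(83), P1:S(83) | bus: none
[10] P1: load  L3 | P0:O(83), P1:S(83) | bus: none
[11] P0: store L3 := 86 | P0:M(86), P1:I | bus: BusUpgr
[12] P1: store L3 := 46 | P0:I, P1:M(46) | bus: BusRdX,Flush
[13] P1: load  L2 | P0:O(33), P1:S(33) | bus: BusRd
[14] P0: load  L0 | P0:E(20), P1:I | bus: none
[15] P1: store L0 := 32 | P0:I, P1:M(32) | bus: BusRdX
[16] P1: store L3 := 32 | P0:I, P1:M(32) | bus: none
[17] P1: load  L3 | P0:I, P1:M(32) | bus: none
[18] P0: load  L3 | P0:S(32), P1:O(32) | bus: BusRd
[19] P0: load  L1 | P0:S(50), P1:S(50) | bus: BusRd
[20] P0: store L0 := 9 | P0:M(9), P1:I | bus: BusRdX,Flush
[21] P1: store L1 := 3 | P0:I, P1:M(3) | bus: BusUpgr
[22] P0: load  L0 | P0:M(9), P1:I | bus: none
[23] P1: store L3 := 87 | P0:I, P1:M(87) | bus: BusUpgr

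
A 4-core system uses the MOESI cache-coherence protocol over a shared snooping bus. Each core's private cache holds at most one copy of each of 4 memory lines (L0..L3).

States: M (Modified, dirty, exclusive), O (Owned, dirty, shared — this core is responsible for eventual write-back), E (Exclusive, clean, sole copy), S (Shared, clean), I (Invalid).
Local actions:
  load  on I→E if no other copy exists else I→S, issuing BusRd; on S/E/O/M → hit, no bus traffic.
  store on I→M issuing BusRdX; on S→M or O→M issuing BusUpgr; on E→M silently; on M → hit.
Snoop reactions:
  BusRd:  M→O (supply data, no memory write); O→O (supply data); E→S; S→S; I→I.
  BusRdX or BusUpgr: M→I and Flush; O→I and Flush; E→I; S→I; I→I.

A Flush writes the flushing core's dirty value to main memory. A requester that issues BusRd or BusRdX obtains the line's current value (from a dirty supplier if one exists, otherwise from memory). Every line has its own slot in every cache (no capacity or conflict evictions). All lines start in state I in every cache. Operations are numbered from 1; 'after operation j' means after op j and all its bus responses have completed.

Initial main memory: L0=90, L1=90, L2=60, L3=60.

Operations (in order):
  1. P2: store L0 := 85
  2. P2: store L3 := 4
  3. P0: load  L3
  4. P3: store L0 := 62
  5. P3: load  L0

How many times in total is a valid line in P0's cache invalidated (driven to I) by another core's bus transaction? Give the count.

invalidations = 0

1. P2: store L0 := 85  bus=[BusRdX]  L0: P0=I P1=I P2=M P3=I  mem[L0]=90
2. P2: store L3 := 4  bus=[BusRdX]  L3: P0=I P1=I P2=M P3=I  mem[L3]=60
3. P0: load  L3  bus=[BusRd]  L3: P0=S P1=I P2=O P3=I  mem[L3]=60
4. P3: store L0 := 62  bus=[BusRdX,Flush]  L0: P0=I P1=I P2=I P3=M  mem[L0]=85
5. P3: load  L0  bus=[-]  L0: P0=I P1=I P2=I P3=M  mem[L0]=85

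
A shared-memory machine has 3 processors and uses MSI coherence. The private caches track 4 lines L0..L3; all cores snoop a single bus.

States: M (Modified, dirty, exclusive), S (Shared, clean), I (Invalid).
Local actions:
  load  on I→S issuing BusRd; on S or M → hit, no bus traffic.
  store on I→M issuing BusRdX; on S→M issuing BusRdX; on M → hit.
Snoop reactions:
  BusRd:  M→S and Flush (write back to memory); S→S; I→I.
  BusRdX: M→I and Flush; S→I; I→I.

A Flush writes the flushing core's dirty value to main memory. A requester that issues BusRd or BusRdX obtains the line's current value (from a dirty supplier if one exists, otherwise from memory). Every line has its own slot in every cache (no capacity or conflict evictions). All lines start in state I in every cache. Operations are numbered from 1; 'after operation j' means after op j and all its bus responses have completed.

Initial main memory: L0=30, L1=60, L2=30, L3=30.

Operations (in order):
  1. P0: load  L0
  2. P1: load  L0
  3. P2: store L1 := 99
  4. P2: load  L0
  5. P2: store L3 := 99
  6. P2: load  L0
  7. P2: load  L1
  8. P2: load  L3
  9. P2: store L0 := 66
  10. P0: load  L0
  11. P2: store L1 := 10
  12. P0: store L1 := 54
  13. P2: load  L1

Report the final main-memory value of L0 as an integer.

memory[L0] = 66

  op1 P0: load  L0 → S/I/I on L0; bus BusRd; mem=30
  op2 P1: load  L0 → S/S/I on L0; bus BusRd; mem=30
  op3 P2: store L1 := 99 → I/I/M on L1; bus BusRdX; mem=60
  op4 P2: load  L0 → S/S/S on L0; bus BusRd; mem=30
  op5 P2: store L3 := 99 → I/I/M on L3; bus BusRdX; mem=30
  op6 P2: load  L0 → S/S/S on L0; bus (none); mem=30
  op7 P2: load  L1 → I/I/M on L1; bus (none); mem=60
  op8 P2: load  L3 → I/I/M on L3; bus (none); mem=30
  op9 P2: store L0 := 66 → I/I/M on L0; bus BusRdX; mem=30
  op10 P0: load  L0 → S/I/S on L0; bus BusRd Flush; mem=66
  op11 P2: store L1 := 10 → I/I/M on L1; bus (none); mem=60
  op12 P0: store L1 := 54 → M/I/I on L1; bus BusRdX Flush; mem=10
  op13 P2: load  L1 → S/I/S on L1; bus BusRd Flush; mem=54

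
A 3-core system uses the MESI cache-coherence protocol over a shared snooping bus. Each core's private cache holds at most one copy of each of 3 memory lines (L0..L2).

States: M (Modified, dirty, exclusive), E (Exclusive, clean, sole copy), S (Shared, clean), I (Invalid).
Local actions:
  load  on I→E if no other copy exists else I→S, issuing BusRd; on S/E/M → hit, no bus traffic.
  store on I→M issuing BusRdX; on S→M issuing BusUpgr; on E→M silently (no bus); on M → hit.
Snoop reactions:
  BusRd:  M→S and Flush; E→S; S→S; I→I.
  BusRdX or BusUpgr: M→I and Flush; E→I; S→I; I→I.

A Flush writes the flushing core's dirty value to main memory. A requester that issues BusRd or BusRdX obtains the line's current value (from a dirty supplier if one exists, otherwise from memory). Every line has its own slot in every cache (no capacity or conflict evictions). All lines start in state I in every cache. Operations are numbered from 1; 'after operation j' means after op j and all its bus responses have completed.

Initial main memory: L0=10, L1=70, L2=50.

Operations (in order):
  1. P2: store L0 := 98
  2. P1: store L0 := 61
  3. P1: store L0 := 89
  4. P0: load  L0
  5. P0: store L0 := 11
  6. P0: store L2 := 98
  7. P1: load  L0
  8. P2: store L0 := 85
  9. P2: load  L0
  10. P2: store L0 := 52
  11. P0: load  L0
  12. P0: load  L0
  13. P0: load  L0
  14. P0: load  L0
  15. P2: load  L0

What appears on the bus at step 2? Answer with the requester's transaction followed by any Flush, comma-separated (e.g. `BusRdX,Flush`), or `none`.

bus = BusRdX,Flush

[1] P2: store L0 := 98 | P0:I, P1:I, P2:M(98) | bus: BusRdX
[2] P1: store L0 := 61 | P0:I, P1:M(61), P2:I | bus: BusRdX,Flush
[3] P1: store L0 := 89 | P0:I, P1:M(89), P2:I | bus: none
[4] P0: load  L0 | P0:S(89), P1:S(89), P2:I | bus: BusRd,Flush
[5] P0: store L0 := 11 | P0:M(11), P1:I, P2:I | bus: BusUpgr
[6] P0: store L2 := 98 | P0:M(98), P1:I, P2:I | bus: BusRdX
[7] P1: load  L0 | P0:S(11), P1:S(11), P2:I | bus: BusRd,Flush
[8] P2: store L0 := 85 | P0:I, P1:I, P2:M(85) | bus: BusRdX
[9] P2: load  L0 | P0:I, P1:I, P2:M(85) | bus: none
[10] P2: store L0 := 52 | P0:I, P1:I, P2:M(52) | bus: none
[11] P0: load  L0 | P0:S(52), P1:I, P2:S(52) | bus: BusRd,Flush
[12] P0: load  L0 | P0:S(52), P1:I, P2:S(52) | bus: none
[13] P0: load  L0 | P0:S(52), P1:I, P2:S(52) | bus: none
[14] P0: load  L0 | P0:S(52), P1:I, P2:S(52) | bus: none
[15] P2: load  L0 | P0:S(52), P1:I, P2:S(52) | bus: none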